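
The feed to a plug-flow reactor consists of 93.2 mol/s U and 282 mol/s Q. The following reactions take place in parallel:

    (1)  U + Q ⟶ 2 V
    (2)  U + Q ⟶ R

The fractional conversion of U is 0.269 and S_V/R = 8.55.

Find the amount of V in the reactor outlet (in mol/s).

Conversion of U: U consumed = 0.269 × 93.2 = 25.07 mol/s = 1ξ₁ + 1ξ₂.
Selectivity: 2ξ₁ / (1ξ₂) = 8.55 → ξ₁ = 4.275 ξ₂.
Substitute: (1·4.275 + 1) ξ₂ = 25.07 → ξ₂ = 4.753 mol/s, ξ₁ = 20.32 mol/s.
Outlet amounts (n = n₀ + Σ ν·ξ):
  U: 93.2 − 1(20.32) − 1(4.753) = 68.13
  Q: 282 − 1(20.32) − 1(4.753) = 256.9
  V: 0 + 2(20.32) = 40.64
  R: 0 + 1(4.753) = 4.753

40.6 mol/s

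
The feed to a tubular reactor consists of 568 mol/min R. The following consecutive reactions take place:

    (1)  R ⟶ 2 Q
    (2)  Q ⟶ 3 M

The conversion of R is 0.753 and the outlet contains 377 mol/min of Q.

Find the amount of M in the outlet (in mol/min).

Conversion of R: R consumed = 1ξ₁ = 0.753 × 568 → ξ₁ = 427.7 mol/min.
Q balance: n_Q = 0 + 2ξ₁ − 1ξ₂ = 377 → ξ₂ = (2·427.7 − 377)/1 = 478.4 mol/min.
Outlet amounts (n = n₀ + Σ ν·ξ):
  R: 568 − 1(427.7) = 140.3
  Q: 0 + 2(427.7) − 1(478.4) = 377
  M: 0 + 3(478.4) = 1435

1440 mol/min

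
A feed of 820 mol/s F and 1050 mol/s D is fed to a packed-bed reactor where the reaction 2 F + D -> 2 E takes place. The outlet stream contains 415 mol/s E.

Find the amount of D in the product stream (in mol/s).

842 mol/s

For E: n = n₀ + 2ξ → 415 = 0 + 2ξ, giving ξ = 207.5 mol/s.
Outlet amounts (n = n₀ + ν ξ):
  F: 820 − 2(207.5) = 405
  D: 1050 − 1(207.5) = 842.5
  E: 0 + 2(207.5) = 415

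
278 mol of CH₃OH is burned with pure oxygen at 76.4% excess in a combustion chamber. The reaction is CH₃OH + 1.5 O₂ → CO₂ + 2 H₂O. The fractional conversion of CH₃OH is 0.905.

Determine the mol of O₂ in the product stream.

Stoichiometric O₂ = 1.5 × 278 = 417 mol; O₂ fed = 417 × 1.764 = 735.6 mol.
Fuel reacted = 0.905 × 278 → ξ = 251.6 mol.
Outlet (n = n₀ + ν ξ):
  CH₃OH: 278 − 1(251.6) = 26.41
  O₂: 735.6 − 1.5(251.6) = 358.2
  CO₂: 0 + 1(251.6) = 251.6
  H₂O: 0 + 2(251.6) = 503.2

358 mol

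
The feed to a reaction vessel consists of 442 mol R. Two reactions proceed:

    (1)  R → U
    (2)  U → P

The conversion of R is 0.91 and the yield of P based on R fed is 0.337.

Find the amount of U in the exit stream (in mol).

253 mol

Conversion of R: R consumed = 1ξ₁ = 0.91 × 442 → ξ₁ = 402.2 mol.
Yield of P: 1ξ₂ / 442 = 0.337 → ξ₂ = 149 mol.
Outlet amounts (n = n₀ + Σ ν·ξ):
  R: 442 − 1(402.2) = 39.78
  U: 0 + 1(402.2) − 1(149) = 253.3
  P: 0 + 1(149) = 149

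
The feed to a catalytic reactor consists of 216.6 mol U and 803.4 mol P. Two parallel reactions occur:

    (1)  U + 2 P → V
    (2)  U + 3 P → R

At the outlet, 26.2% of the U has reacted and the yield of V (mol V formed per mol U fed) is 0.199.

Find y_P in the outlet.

Yield of V: 1ξ₁ / 216.6 = 0.199 → ξ₁ = 43.1 mol.
Conversion of U: 1ξ₁ + 1ξ₂ = 0.262 × 216.6 = 56.75 → ξ₂ = 13.65 mol.
Outlet amounts (n = n₀ + Σ ν·ξ):
  U: 216.6 − 1(43.1) − 1(13.65) = 159.9
  P: 803.4 − 2(43.1) − 3(13.65) = 676.3
  V: 0 + 1(43.1) = 43.1
  R: 0 + 1(13.65) = 13.65
Total out = 892.9 mol; y_P = 676.3 / 892.9 = 0.7574.

0.757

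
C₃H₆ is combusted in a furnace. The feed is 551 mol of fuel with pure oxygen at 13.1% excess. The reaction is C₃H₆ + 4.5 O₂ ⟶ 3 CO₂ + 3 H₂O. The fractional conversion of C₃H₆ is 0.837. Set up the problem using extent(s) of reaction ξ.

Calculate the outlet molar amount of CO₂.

1380 mol

Stoichiometric O₂ = 4.5 × 551 = 2480 mol; O₂ fed = 2480 × 1.131 = 2804 mol.
Fuel reacted = 0.837 × 551 → ξ = 461.2 mol.
Outlet (n = n₀ + ν ξ):
  C₃H₆: 551 − 1(461.2) = 89.81
  O₂: 2804 − 4.5(461.2) = 729
  CO₂: 0 + 3(461.2) = 1384
  H₂O: 0 + 3(461.2) = 1384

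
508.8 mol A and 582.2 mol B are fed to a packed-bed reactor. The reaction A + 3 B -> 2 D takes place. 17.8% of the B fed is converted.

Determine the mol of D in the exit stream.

69.1 mol

B reacted = 0.178 × 582.2 = 103.6 mol; ν_B = −3, so ξ = 103.6/3 = 34.54 mol.
Outlet amounts (n = n₀ + ν ξ):
  A: 508.8 − 1(34.54) = 474.3
  B: 582.2 − 3(34.54) = 478.6
  D: 0 + 2(34.54) = 69.09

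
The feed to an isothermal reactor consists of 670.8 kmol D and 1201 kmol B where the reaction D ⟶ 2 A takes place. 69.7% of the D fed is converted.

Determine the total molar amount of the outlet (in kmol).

2340 kmol

D reacted = 0.697 × 670.8 = 467.5 kmol; ν_D = −1, so ξ = 467.5/1 = 467.5 kmol.
Outlet amounts (n = n₀ + ν ξ):
  D: 670.8 − 1(467.5) = 203.3
  A: 0 + 2(467.5) = 935.1
  B: 1201 (inert)
Total out = 203.3 + 935.1 + 1201 = 2339 kmol.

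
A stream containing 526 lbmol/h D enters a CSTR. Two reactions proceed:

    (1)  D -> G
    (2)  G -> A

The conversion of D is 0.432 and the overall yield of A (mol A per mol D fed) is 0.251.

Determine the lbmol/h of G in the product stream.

95.2 lbmol/h

Conversion of D: D consumed = 1ξ₁ = 0.432 × 526 → ξ₁ = 227.2 lbmol/h.
Yield of A: 1ξ₂ / 526 = 0.251 → ξ₂ = 132 lbmol/h.
Outlet amounts (n = n₀ + Σ ν·ξ):
  D: 526 − 1(227.2) = 298.8
  G: 0 + 1(227.2) − 1(132) = 95.21
  A: 0 + 1(132) = 132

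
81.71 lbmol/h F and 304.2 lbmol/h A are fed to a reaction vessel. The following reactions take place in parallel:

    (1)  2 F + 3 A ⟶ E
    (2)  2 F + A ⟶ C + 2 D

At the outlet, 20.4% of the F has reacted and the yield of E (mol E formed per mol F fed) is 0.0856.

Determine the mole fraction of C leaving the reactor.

Yield of E: 1ξ₁ / 81.71 = 0.0856 → ξ₁ = 6.994 lbmol/h.
Conversion of F: 2ξ₁ + 2ξ₂ = 0.204 × 81.71 = 16.67 → ξ₂ = 1.34 lbmol/h.
Outlet amounts (n = n₀ + Σ ν·ξ):
  F: 81.71 − 2(6.994) − 2(1.34) = 65.04
  A: 304.2 − 3(6.994) − 1(1.34) = 281.9
  E: 0 + 1(6.994) = 6.994
  C: 0 + 1(1.34) = 1.34
  D: 0 + 2(1.34) = 2.68
Total out = 357.9 lbmol/h; y_C = 1.34 / 357.9 = 0.003744.

0.00374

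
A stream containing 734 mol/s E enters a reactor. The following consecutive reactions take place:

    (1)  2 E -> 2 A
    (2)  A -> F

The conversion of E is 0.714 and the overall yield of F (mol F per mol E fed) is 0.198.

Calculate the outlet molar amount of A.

Conversion of E: E consumed = 2ξ₁ = 0.714 × 734 → ξ₁ = 262 mol/s.
Yield of F: 1ξ₂ / 734 = 0.198 → ξ₂ = 145.3 mol/s.
Outlet amounts (n = n₀ + Σ ν·ξ):
  E: 734 − 2(262) = 209.9
  A: 0 + 2(262) − 1(145.3) = 378.7
  F: 0 + 1(145.3) = 145.3

379 mol/s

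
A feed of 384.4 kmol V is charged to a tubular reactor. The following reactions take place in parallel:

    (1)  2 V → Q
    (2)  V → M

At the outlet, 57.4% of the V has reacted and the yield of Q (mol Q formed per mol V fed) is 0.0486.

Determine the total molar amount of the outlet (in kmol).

366 kmol

Yield of Q: 1ξ₁ / 384.4 = 0.0486 → ξ₁ = 18.68 kmol.
Conversion of V: 2ξ₁ + 1ξ₂ = 0.574 × 384.4 = 220.6 → ξ₂ = 183.3 kmol.
Outlet amounts (n = n₀ + Σ ν·ξ):
  V: 384.4 − 2(18.68) − 1(183.3) = 163.8
  Q: 0 + 1(18.68) = 18.68
  M: 0 + 1(183.3) = 183.3
Total out = 163.8 + 18.68 + 183.3 = 365.7 kmol.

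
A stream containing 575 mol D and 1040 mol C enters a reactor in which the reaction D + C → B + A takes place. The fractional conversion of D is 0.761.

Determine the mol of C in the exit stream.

D reacted = 0.761 × 575 = 437.6 mol; ν_D = −1, so ξ = 437.6/1 = 437.6 mol.
Outlet amounts (n = n₀ + ν ξ):
  D: 575 − 1(437.6) = 137.4
  C: 1040 − 1(437.6) = 602.4
  B: 0 + 1(437.6) = 437.6
  A: 0 + 1(437.6) = 437.6

602 mol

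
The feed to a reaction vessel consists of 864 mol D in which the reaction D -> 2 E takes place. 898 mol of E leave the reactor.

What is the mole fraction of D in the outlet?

0.316

For E: n = n₀ + 2ξ → 898 = 0 + 2ξ, giving ξ = 449 mol.
Outlet amounts (n = n₀ + ν ξ):
  D: 864 − 1(449) = 415
  E: 0 + 2(449) = 898
Total out = 1313 mol; y_D = 415 / 1313 = 0.3161.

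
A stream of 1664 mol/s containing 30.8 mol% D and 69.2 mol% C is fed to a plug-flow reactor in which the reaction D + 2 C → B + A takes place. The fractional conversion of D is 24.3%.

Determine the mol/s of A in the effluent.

D reacted = 0.243 × 512.5 = 124.5 mol/s; ν_D = −1, so ξ = 124.5/1 = 124.5 mol/s.
Outlet amounts (n = n₀ + ν ξ):
  D: 512.5 − 1(124.5) = 388
  C: 1151 − 2(124.5) = 902.4
  B: 0 + 1(124.5) = 124.5
  A: 0 + 1(124.5) = 124.5

125 mol/s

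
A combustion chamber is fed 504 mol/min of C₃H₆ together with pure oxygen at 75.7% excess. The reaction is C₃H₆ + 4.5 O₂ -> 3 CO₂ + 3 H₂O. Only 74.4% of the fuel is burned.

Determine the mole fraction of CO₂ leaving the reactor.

Stoichiometric O₂ = 4.5 × 504 = 2268 mol/min; O₂ fed = 2268 × 1.757 = 3985 mol/min.
Fuel reacted = 0.744 × 504 → ξ = 375 mol/min.
Outlet (n = n₀ + ν ξ):
  C₃H₆: 504 − 1(375) = 129
  O₂: 3985 − 4.5(375) = 2297
  CO₂: 0 + 3(375) = 1125
  H₂O: 0 + 3(375) = 1125
Total out = 4676 mol/min; y_CO₂ = 1125 / 4676 = 0.2406.

0.241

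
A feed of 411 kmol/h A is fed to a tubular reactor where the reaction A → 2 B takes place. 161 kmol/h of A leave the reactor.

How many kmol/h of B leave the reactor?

For A: n = n₀ − 1ξ → 161 = 411 − 1ξ, giving ξ = 250 kmol/h.
Outlet amounts (n = n₀ + ν ξ):
  A: 411 − 1(250) = 161
  B: 0 + 2(250) = 500

500 kmol/h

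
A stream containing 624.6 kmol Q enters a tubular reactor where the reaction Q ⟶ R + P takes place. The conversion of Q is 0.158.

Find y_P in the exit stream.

Q reacted = 0.158 × 624.6 = 98.69 kmol; ν_Q = −1, so ξ = 98.69/1 = 98.69 kmol.
Outlet amounts (n = n₀ + ν ξ):
  Q: 624.6 − 1(98.69) = 525.9
  R: 0 + 1(98.69) = 98.69
  P: 0 + 1(98.69) = 98.69
Total out = 723.3 kmol; y_P = 98.69 / 723.3 = 0.1364.

0.136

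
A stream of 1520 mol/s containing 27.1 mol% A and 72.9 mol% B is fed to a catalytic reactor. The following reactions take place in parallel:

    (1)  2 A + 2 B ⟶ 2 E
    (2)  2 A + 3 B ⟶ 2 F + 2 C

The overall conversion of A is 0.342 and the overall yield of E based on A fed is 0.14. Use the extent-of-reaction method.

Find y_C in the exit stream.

Yield of E: 2ξ₁ / 411.9 = 0.14 → ξ₁ = 28.83 mol/s.
Conversion of A: 2ξ₁ + 2ξ₂ = 0.342 × 411.9 = 140.9 → ξ₂ = 41.6 mol/s.
Outlet amounts (n = n₀ + Σ ν·ξ):
  A: 411.9 − 2(28.83) − 2(41.6) = 271
  B: 1108 − 2(28.83) − 3(41.6) = 925.6
  E: 0 + 2(28.83) = 57.67
  F: 0 + 2(41.6) = 83.21
  C: 0 + 2(41.6) = 83.21
Total out = 1421 mol/s; y_C = 83.21 / 1421 = 0.05857.

0.0586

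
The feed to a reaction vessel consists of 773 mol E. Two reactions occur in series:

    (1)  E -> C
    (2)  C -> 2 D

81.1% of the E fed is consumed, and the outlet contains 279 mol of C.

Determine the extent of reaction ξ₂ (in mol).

Conversion of E: E consumed = 1ξ₁ = 0.811 × 773 → ξ₁ = 626.9 mol.
C balance: n_C = 0 + 1ξ₁ − 1ξ₂ = 279 → ξ₂ = (1·626.9 − 279)/1 = 347.9 mol.
Outlet amounts (n = n₀ + Σ ν·ξ):
  E: 773 − 1(626.9) = 146.1
  C: 0 + 1(626.9) − 1(347.9) = 279
  D: 0 + 2(347.9) = 695.8

ξ₂ = 348 mol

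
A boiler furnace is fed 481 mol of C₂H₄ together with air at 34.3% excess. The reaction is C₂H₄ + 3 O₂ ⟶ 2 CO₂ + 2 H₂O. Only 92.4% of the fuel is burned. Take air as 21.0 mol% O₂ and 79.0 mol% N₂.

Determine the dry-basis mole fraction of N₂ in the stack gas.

0.827

Stoichiometric O₂ = 3 × 481 = 1443 mol; O₂ fed = 1443 × 1.343 = 1938 mol.
N₂ fed = 1938 × 79/21 = 7290 mol.
Fuel reacted = 0.924 × 481 → ξ = 444.4 mol.
Outlet (n = n₀ + ν ξ):
  C₂H₄: 481 − 1(444.4) = 36.56
  O₂: 1938 − 3(444.4) = 604.6
  N₂: 7290 (inert)
  CO₂: 0 + 2(444.4) = 888.9
  H₂O: 0 + 2(444.4) = 888.9
Dry total = 8820 mol; y_N₂ (dry) = 7290 / 8820 = 0.8265.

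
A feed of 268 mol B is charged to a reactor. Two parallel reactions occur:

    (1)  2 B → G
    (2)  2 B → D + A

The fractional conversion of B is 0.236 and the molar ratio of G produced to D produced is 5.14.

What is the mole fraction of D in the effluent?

Conversion of B: B consumed = 0.236 × 268 = 63.25 mol = 2ξ₁ + 2ξ₂.
Selectivity: 1ξ₁ / (1ξ₂) = 5.14 → ξ₁ = 5.14 ξ₂.
Substitute: (2·5.14 + 2) ξ₂ = 63.25 → ξ₂ = 5.15 mol, ξ₁ = 26.47 mol.
Outlet amounts (n = n₀ + Σ ν·ξ):
  B: 268 − 2(26.47) − 2(5.15) = 204.8
  G: 0 + 1(26.47) = 26.47
  D: 0 + 1(5.15) = 5.15
  A: 0 + 1(5.15) = 5.15
Total out = 241.5 mol; y_D = 5.15 / 241.5 = 0.02132.

0.0213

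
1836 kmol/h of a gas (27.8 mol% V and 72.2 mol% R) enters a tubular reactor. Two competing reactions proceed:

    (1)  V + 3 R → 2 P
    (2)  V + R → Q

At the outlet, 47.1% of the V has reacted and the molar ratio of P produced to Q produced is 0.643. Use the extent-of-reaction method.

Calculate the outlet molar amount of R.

968 kmol/h

Conversion of V: V consumed = 0.471 × 510.4 = 240.4 kmol/h = 1ξ₁ + 1ξ₂.
Selectivity: 2ξ₁ / (1ξ₂) = 0.643 → ξ₁ = 0.3215 ξ₂.
Substitute: (1·0.3215 + 1) ξ₂ = 240.4 → ξ₂ = 181.9 kmol/h, ξ₁ = 58.49 kmol/h.
Outlet amounts (n = n₀ + Σ ν·ξ):
  V: 510.4 − 1(58.49) − 1(181.9) = 270
  R: 1326 − 3(58.49) − 1(181.9) = 968.2
  P: 0 + 2(58.49) = 117
  Q: 0 + 1(181.9) = 181.9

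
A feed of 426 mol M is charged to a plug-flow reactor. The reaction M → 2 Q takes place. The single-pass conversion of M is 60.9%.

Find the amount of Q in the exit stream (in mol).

M reacted = 0.609 × 426 = 259.4 mol; ν_M = −1, so ξ = 259.4/1 = 259.4 mol.
Outlet amounts (n = n₀ + ν ξ):
  M: 426 − 1(259.4) = 166.6
  Q: 0 + 2(259.4) = 518.9

519 mol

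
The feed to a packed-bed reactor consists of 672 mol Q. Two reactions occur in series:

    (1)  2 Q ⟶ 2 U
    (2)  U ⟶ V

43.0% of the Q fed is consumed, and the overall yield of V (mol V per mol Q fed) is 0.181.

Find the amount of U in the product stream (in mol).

Conversion of Q: Q consumed = 2ξ₁ = 0.43 × 672 → ξ₁ = 144.5 mol.
Yield of V: 1ξ₂ / 672 = 0.181 → ξ₂ = 121.6 mol.
Outlet amounts (n = n₀ + Σ ν·ξ):
  Q: 672 − 2(144.5) = 383
  U: 0 + 2(144.5) − 1(121.6) = 167.3
  V: 0 + 1(121.6) = 121.6

167 mol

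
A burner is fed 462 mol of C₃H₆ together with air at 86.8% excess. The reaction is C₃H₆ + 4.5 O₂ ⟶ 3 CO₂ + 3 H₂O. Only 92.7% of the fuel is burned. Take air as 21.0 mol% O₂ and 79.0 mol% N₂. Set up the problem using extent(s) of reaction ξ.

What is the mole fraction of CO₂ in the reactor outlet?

0.067

Stoichiometric O₂ = 4.5 × 462 = 2079 mol; O₂ fed = 2079 × 1.868 = 3884 mol.
N₂ fed = 3884 × 79/21 = 14610 mol.
Fuel reacted = 0.927 × 462 → ξ = 428.3 mol.
Outlet (n = n₀ + ν ξ):
  C₃H₆: 462 − 1(428.3) = 33.73
  O₂: 3884 − 4.5(428.3) = 1956
  N₂: 14610 (inert)
  CO₂: 0 + 3(428.3) = 1285
  H₂O: 0 + 3(428.3) = 1285
Total out = 19170 mol; y_CO₂ = 1285 / 19170 = 0.06702.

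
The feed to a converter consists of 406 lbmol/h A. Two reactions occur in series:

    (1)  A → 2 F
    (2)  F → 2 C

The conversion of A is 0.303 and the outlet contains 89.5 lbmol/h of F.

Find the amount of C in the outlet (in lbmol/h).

313 lbmol/h

Conversion of A: A consumed = 1ξ₁ = 0.303 × 406 → ξ₁ = 123 lbmol/h.
F balance: n_F = 0 + 2ξ₁ − 1ξ₂ = 89.5 → ξ₂ = (2·123 − 89.5)/1 = 156.5 lbmol/h.
Outlet amounts (n = n₀ + Σ ν·ξ):
  A: 406 − 1(123) = 283
  F: 0 + 2(123) − 1(156.5) = 89.5
  C: 0 + 2(156.5) = 313.1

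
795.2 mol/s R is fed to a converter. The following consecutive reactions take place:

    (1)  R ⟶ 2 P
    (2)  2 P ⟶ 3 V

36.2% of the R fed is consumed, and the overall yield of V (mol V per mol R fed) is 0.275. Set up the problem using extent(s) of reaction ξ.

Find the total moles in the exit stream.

1160 mol/s

Conversion of R: R consumed = 1ξ₁ = 0.362 × 795.2 → ξ₁ = 287.9 mol/s.
Yield of V: 3ξ₂ / 795.2 = 0.275 → ξ₂ = 72.89 mol/s.
Outlet amounts (n = n₀ + Σ ν·ξ):
  R: 795.2 − 1(287.9) = 507.3
  P: 0 + 2(287.9) − 2(72.89) = 429.9
  V: 0 + 3(72.89) = 218.7
Total out = 507.3 + 429.9 + 218.7 = 1156 mol/s.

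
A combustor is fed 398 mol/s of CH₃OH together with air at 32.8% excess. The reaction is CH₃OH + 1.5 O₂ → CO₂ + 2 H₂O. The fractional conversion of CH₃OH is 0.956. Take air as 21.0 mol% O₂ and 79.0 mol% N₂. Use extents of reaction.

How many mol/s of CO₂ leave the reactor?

380 mol/s

Stoichiometric O₂ = 1.5 × 398 = 597 mol/s; O₂ fed = 597 × 1.328 = 792.8 mol/s.
N₂ fed = 792.8 × 79/21 = 2982 mol/s.
Fuel reacted = 0.956 × 398 → ξ = 380.5 mol/s.
Outlet (n = n₀ + ν ξ):
  CH₃OH: 398 − 1(380.5) = 17.51
  O₂: 792.8 − 1.5(380.5) = 222.1
  N₂: 2982 (inert)
  CO₂: 0 + 1(380.5) = 380.5
  H₂O: 0 + 2(380.5) = 761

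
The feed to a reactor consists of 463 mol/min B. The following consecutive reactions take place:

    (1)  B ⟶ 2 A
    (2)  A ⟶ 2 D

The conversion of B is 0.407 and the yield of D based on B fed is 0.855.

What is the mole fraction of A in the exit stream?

Conversion of B: B consumed = 1ξ₁ = 0.407 × 463 → ξ₁ = 188.4 mol/min.
Yield of D: 2ξ₂ / 463 = 0.855 → ξ₂ = 197.9 mol/min.
Outlet amounts (n = n₀ + Σ ν·ξ):
  B: 463 − 1(188.4) = 274.6
  A: 0 + 2(188.4) − 1(197.9) = 178.9
  D: 0 + 2(197.9) = 395.9
Total out = 849.4 mol/min; y_A = 178.9 / 849.4 = 0.2107.

0.211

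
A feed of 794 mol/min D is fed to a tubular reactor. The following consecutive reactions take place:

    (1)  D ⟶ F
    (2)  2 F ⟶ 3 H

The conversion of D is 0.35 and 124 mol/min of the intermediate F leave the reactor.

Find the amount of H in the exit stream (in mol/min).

Conversion of D: D consumed = 1ξ₁ = 0.35 × 794 → ξ₁ = 277.9 mol/min.
F balance: n_F = 0 + 1ξ₁ − 2ξ₂ = 124 → ξ₂ = (1·277.9 − 124)/2 = 76.95 mol/min.
Outlet amounts (n = n₀ + Σ ν·ξ):
  D: 794 − 1(277.9) = 516.1
  F: 0 + 1(277.9) − 2(76.95) = 124
  H: 0 + 3(76.95) = 230.8

231 mol/min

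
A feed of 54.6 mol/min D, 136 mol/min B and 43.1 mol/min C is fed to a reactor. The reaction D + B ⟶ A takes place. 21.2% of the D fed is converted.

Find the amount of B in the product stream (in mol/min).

D reacted = 0.212 × 54.6 = 11.58 mol/min; ν_D = −1, so ξ = 11.58/1 = 11.58 mol/min.
Outlet amounts (n = n₀ + ν ξ):
  D: 54.6 − 1(11.58) = 43.02
  B: 136 − 1(11.58) = 124.4
  A: 0 + 1(11.58) = 11.58
  C: 43.1 (inert)

124 mol/min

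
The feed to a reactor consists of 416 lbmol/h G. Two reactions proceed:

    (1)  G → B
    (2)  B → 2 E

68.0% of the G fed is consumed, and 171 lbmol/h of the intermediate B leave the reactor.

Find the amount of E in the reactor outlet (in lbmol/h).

Conversion of G: G consumed = 1ξ₁ = 0.68 × 416 → ξ₁ = 282.9 lbmol/h.
B balance: n_B = 0 + 1ξ₁ − 1ξ₂ = 171 → ξ₂ = (1·282.9 − 171)/1 = 111.9 lbmol/h.
Outlet amounts (n = n₀ + Σ ν·ξ):
  G: 416 − 1(282.9) = 133.1
  B: 0 + 1(282.9) − 1(111.9) = 171
  E: 0 + 2(111.9) = 223.8

224 lbmol/h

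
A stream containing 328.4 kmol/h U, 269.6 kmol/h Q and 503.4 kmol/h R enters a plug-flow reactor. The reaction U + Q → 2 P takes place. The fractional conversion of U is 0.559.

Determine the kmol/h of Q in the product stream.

U reacted = 0.559 × 328.4 = 183.6 kmol/h; ν_U = −1, so ξ = 183.6/1 = 183.6 kmol/h.
Outlet amounts (n = n₀ + ν ξ):
  U: 328.4 − 1(183.6) = 144.8
  Q: 269.6 − 1(183.6) = 86.02
  P: 0 + 2(183.6) = 367.2
  R: 503.4 (inert)

86 kmol/h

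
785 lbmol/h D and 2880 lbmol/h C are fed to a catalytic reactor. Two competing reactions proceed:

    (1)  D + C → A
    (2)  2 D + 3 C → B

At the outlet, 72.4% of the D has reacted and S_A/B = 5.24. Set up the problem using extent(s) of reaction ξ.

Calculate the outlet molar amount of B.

Conversion of D: D consumed = 0.724 × 785 = 568.3 lbmol/h = 1ξ₁ + 2ξ₂.
Selectivity: 1ξ₁ / (1ξ₂) = 5.24 → ξ₁ = 5.24 ξ₂.
Substitute: (1·5.24 + 2) ξ₂ = 568.3 → ξ₂ = 78.5 lbmol/h, ξ₁ = 411.3 lbmol/h.
Outlet amounts (n = n₀ + Σ ν·ξ):
  D: 785 − 1(411.3) − 2(78.5) = 216.7
  C: 2880 − 1(411.3) − 3(78.5) = 2233
  A: 0 + 1(411.3) = 411.3
  B: 0 + 1(78.5) = 78.5

78.5 lbmol/h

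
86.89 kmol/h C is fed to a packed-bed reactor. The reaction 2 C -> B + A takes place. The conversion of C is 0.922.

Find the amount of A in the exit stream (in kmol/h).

C reacted = 0.922 × 86.89 = 80.11 kmol/h; ν_C = −2, so ξ = 80.11/2 = 40.06 kmol/h.
Outlet amounts (n = n₀ + ν ξ):
  C: 86.89 − 2(40.06) = 6.777
  B: 0 + 1(40.06) = 40.06
  A: 0 + 1(40.06) = 40.06

40.1 kmol/h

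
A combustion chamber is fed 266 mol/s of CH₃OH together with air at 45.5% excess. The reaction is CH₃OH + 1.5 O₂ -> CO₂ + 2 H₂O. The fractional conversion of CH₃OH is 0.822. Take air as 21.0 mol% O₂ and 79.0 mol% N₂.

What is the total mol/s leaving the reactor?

Stoichiometric O₂ = 1.5 × 266 = 399 mol/s; O₂ fed = 399 × 1.455 = 580.5 mol/s.
N₂ fed = 580.5 × 79/21 = 2184 mol/s.
Fuel reacted = 0.822 × 266 → ξ = 218.7 mol/s.
Outlet (n = n₀ + ν ξ):
  CH₃OH: 266 − 1(218.7) = 47.35
  O₂: 580.5 − 1.5(218.7) = 252.6
  N₂: 2184 (inert)
  CO₂: 0 + 1(218.7) = 218.7
  H₂O: 0 + 2(218.7) = 437.3
Total out = 47.35 + 252.6 + 2184 + 218.7 + 437.3 = 3140 mol/s.

3140 mol/s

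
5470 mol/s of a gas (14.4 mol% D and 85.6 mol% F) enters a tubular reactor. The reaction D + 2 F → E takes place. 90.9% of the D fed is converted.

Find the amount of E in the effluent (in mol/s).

716 mol/s

D reacted = 0.909 × 787.7 = 716 mol/s; ν_D = −1, so ξ = 716/1 = 716 mol/s.
Outlet amounts (n = n₀ + ν ξ):
  D: 787.7 − 1(716) = 71.68
  F: 4682 − 2(716) = 3250
  E: 0 + 1(716) = 716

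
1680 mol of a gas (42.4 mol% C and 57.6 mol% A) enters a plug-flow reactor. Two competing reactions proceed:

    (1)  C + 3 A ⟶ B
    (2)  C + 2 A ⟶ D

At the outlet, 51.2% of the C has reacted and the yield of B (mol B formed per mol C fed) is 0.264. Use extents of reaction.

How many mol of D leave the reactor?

177 mol

Yield of B: 1ξ₁ / 712.3 = 0.264 → ξ₁ = 188.1 mol.
Conversion of C: 1ξ₁ + 1ξ₂ = 0.512 × 712.3 = 364.7 → ξ₂ = 176.7 mol.
Outlet amounts (n = n₀ + Σ ν·ξ):
  C: 712.3 − 1(188.1) − 1(176.7) = 347.6
  A: 967.7 − 3(188.1) − 2(176.7) = 50.21
  B: 0 + 1(188.1) = 188.1
  D: 0 + 1(176.7) = 176.7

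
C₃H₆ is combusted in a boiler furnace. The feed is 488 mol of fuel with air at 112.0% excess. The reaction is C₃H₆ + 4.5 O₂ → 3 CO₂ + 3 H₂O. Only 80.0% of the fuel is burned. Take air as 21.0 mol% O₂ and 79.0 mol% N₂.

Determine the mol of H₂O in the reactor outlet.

Stoichiometric O₂ = 4.5 × 488 = 2196 mol; O₂ fed = 2196 × 2.120 = 4656 mol.
N₂ fed = 4656 × 79/21 = 17510 mol.
Fuel reacted = 0.8 × 488 → ξ = 390.4 mol.
Outlet (n = n₀ + ν ξ):
  C₃H₆: 488 − 1(390.4) = 97.6
  O₂: 4656 − 4.5(390.4) = 2899
  N₂: 17510 (inert)
  CO₂: 0 + 3(390.4) = 1171
  H₂O: 0 + 3(390.4) = 1171

1170 mol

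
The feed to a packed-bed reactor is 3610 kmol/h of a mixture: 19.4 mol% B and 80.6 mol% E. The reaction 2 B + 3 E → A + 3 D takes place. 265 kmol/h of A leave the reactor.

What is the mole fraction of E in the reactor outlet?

For A: n = n₀ + 1ξ → 265 = 0 + 1ξ, giving ξ = 265 kmol/h.
Outlet amounts (n = n₀ + ν ξ):
  B: 700.3 − 2(265) = 170.3
  E: 2910 − 3(265) = 2115
  A: 0 + 1(265) = 265
  D: 0 + 3(265) = 795
Total out = 3345 kmol/h; y_E = 2115 / 3345 = 0.6322.

0.632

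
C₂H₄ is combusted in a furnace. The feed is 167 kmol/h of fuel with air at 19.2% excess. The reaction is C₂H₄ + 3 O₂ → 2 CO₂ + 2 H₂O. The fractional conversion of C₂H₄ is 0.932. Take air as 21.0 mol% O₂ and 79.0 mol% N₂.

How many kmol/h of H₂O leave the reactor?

311 kmol/h

Stoichiometric O₂ = 3 × 167 = 501 kmol/h; O₂ fed = 501 × 1.192 = 597.2 kmol/h.
N₂ fed = 597.2 × 79/21 = 2247 kmol/h.
Fuel reacted = 0.932 × 167 → ξ = 155.6 kmol/h.
Outlet (n = n₀ + ν ξ):
  C₂H₄: 167 − 1(155.6) = 11.36
  O₂: 597.2 − 3(155.6) = 130.3
  N₂: 2247 (inert)
  CO₂: 0 + 2(155.6) = 311.3
  H₂O: 0 + 2(155.6) = 311.3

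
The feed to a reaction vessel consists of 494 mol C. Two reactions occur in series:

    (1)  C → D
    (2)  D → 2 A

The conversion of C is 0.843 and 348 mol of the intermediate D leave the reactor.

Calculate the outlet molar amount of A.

Conversion of C: C consumed = 1ξ₁ = 0.843 × 494 → ξ₁ = 416.4 mol.
D balance: n_D = 0 + 1ξ₁ − 1ξ₂ = 348 → ξ₂ = (1·416.4 − 348)/1 = 68.44 mol.
Outlet amounts (n = n₀ + Σ ν·ξ):
  C: 494 − 1(416.4) = 77.56
  D: 0 + 1(416.4) − 1(68.44) = 348
  A: 0 + 2(68.44) = 136.9

137 mol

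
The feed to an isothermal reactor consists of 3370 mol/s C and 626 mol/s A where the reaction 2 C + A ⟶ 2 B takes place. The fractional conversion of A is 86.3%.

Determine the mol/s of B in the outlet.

A reacted = 0.863 × 626 = 540.2 mol/s; ν_A = −1, so ξ = 540.2/1 = 540.2 mol/s.
Outlet amounts (n = n₀ + ν ξ):
  C: 3370 − 2(540.2) = 2290
  A: 626 − 1(540.2) = 85.76
  B: 0 + 2(540.2) = 1080

1080 mol/s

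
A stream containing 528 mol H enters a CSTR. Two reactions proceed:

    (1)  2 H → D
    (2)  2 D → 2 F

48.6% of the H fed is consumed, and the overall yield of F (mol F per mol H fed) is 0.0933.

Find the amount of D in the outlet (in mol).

Conversion of H: H consumed = 2ξ₁ = 0.486 × 528 → ξ₁ = 128.3 mol.
Yield of F: 2ξ₂ / 528 = 0.0933 → ξ₂ = 24.63 mol.
Outlet amounts (n = n₀ + Σ ν·ξ):
  H: 528 − 2(128.3) = 271.4
  D: 0 + 1(128.3) − 2(24.63) = 79.04
  F: 0 + 2(24.63) = 49.26

79 mol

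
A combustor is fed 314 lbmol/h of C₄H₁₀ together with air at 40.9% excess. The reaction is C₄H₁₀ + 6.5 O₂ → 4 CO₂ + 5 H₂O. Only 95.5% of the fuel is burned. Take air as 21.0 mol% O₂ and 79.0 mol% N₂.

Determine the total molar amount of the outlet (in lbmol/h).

Stoichiometric O₂ = 6.5 × 314 = 2041 lbmol/h; O₂ fed = 2041 × 1.409 = 2876 lbmol/h.
N₂ fed = 2876 × 79/21 = 10820 lbmol/h.
Fuel reacted = 0.955 × 314 → ξ = 299.9 lbmol/h.
Outlet (n = n₀ + ν ξ):
  C₄H₁₀: 314 − 1(299.9) = 14.13
  O₂: 2876 − 6.5(299.9) = 926.6
  N₂: 10820 (inert)
  CO₂: 0 + 4(299.9) = 1199
  H₂O: 0 + 5(299.9) = 1499
Total out = 14.13 + 926.6 + 10820 + 1199 + 1499 = 14460 lbmol/h.

14500 lbmol/h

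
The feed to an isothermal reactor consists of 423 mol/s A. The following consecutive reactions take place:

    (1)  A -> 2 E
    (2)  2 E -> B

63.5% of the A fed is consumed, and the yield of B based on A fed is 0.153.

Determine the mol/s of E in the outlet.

408 mol/s

Conversion of A: A consumed = 1ξ₁ = 0.635 × 423 → ξ₁ = 268.6 mol/s.
Yield of B: 1ξ₂ / 423 = 0.153 → ξ₂ = 64.72 mol/s.
Outlet amounts (n = n₀ + Σ ν·ξ):
  A: 423 − 1(268.6) = 154.4
  E: 0 + 2(268.6) − 2(64.72) = 407.8
  B: 0 + 1(64.72) = 64.72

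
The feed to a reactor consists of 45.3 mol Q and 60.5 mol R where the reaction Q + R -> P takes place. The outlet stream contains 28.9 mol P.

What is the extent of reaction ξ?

For P: n = n₀ + 1ξ → 28.9 = 0 + 1ξ, giving ξ = 28.9 mol.
Outlet amounts (n = n₀ + ν ξ):
  Q: 45.3 − 1(28.9) = 16.4
  R: 60.5 − 1(28.9) = 31.6
  P: 0 + 1(28.9) = 28.9

ξ = 28.9 mol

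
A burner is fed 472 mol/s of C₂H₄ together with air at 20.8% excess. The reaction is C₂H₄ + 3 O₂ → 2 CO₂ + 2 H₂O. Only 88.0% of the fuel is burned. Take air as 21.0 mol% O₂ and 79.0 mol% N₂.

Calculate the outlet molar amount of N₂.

6430 mol/s

Stoichiometric O₂ = 3 × 472 = 1416 mol/s; O₂ fed = 1416 × 1.208 = 1711 mol/s.
N₂ fed = 1711 × 79/21 = 6435 mol/s.
Fuel reacted = 0.88 × 472 → ξ = 415.4 mol/s.
Outlet (n = n₀ + ν ξ):
  C₂H₄: 472 − 1(415.4) = 56.64
  O₂: 1711 − 3(415.4) = 464.4
  N₂: 6435 (inert)
  CO₂: 0 + 2(415.4) = 830.7
  H₂O: 0 + 2(415.4) = 830.7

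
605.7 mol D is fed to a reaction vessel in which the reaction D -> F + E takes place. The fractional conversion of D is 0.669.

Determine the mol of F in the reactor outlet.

D reacted = 0.669 × 605.7 = 405.2 mol; ν_D = −1, so ξ = 405.2/1 = 405.2 mol.
Outlet amounts (n = n₀ + ν ξ):
  D: 605.7 − 1(405.2) = 200.5
  F: 0 + 1(405.2) = 405.2
  E: 0 + 1(405.2) = 405.2

405 mol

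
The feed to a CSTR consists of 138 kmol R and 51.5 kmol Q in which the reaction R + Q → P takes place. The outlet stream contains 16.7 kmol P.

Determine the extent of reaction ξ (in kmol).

For P: n = n₀ + 1ξ → 16.7 = 0 + 1ξ, giving ξ = 16.7 kmol.
Outlet amounts (n = n₀ + ν ξ):
  R: 138 − 1(16.7) = 121.3
  Q: 51.5 − 1(16.7) = 34.8
  P: 0 + 1(16.7) = 16.7

ξ = 16.7 kmol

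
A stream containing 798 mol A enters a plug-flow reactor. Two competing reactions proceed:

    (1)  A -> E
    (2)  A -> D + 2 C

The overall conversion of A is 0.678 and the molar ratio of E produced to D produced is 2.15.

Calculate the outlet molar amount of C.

344 mol

Conversion of A: A consumed = 0.678 × 798 = 541 mol = 1ξ₁ + 1ξ₂.
Selectivity: 1ξ₁ / (1ξ₂) = 2.15 → ξ₁ = 2.15 ξ₂.
Substitute: (1·2.15 + 1) ξ₂ = 541 → ξ₂ = 171.8 mol, ξ₁ = 369.3 mol.
Outlet amounts (n = n₀ + Σ ν·ξ):
  A: 798 − 1(369.3) − 1(171.8) = 257
  E: 0 + 1(369.3) = 369.3
  D: 0 + 1(171.8) = 171.8
  C: 0 + 2(171.8) = 343.5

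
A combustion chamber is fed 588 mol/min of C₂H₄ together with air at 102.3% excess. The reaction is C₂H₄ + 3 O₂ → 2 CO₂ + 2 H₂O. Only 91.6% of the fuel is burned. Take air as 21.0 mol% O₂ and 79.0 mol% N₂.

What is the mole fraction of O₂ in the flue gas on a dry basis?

Stoichiometric O₂ = 3 × 588 = 1764 mol/min; O₂ fed = 1764 × 2.023 = 3569 mol/min.
N₂ fed = 3569 × 79/21 = 13420 mol/min.
Fuel reacted = 0.916 × 588 → ξ = 538.6 mol/min.
Outlet (n = n₀ + ν ξ):
  C₂H₄: 588 − 1(538.6) = 49.39
  O₂: 3569 − 3(538.6) = 1953
  N₂: 13420 (inert)
  CO₂: 0 + 2(538.6) = 1077
  H₂O: 0 + 2(538.6) = 1077
Dry total = 16500 mol/min; y_O₂ (dry) = 1953 / 16500 = 0.1183.

0.118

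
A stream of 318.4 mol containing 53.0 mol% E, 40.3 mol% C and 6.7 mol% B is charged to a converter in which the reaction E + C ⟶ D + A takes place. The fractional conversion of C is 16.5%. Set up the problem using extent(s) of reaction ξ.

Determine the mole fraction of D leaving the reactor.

0.0665

C reacted = 0.165 × 128.3 = 21.17 mol; ν_C = −1, so ξ = 21.17/1 = 21.17 mol.
Outlet amounts (n = n₀ + ν ξ):
  E: 168.8 − 1(21.17) = 147.6
  C: 128.3 − 1(21.17) = 107.1
  D: 0 + 1(21.17) = 21.17
  A: 0 + 1(21.17) = 21.17
  B: 21.33 (inert)
Total out = 318.4 mol; y_D = 21.17 / 318.4 = 0.0665.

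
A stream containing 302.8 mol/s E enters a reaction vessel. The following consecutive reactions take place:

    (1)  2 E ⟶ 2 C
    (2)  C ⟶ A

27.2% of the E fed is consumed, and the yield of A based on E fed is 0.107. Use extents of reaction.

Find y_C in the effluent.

0.165

Conversion of E: E consumed = 2ξ₁ = 0.272 × 302.8 → ξ₁ = 41.18 mol/s.
Yield of A: 1ξ₂ / 302.8 = 0.107 → ξ₂ = 32.4 mol/s.
Outlet amounts (n = n₀ + Σ ν·ξ):
  E: 302.8 − 2(41.18) = 220.4
  C: 0 + 2(41.18) − 1(32.4) = 49.96
  A: 0 + 1(32.4) = 32.4
Total out = 302.8 mol/s; y_C = 49.96 / 302.8 = 0.165.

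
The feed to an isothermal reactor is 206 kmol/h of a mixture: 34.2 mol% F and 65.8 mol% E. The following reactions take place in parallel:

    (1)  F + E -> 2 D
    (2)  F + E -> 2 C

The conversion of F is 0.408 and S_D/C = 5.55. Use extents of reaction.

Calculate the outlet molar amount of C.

Conversion of F: F consumed = 0.408 × 70.45 = 28.74 kmol/h = 1ξ₁ + 1ξ₂.
Selectivity: 2ξ₁ / (2ξ₂) = 5.55 → ξ₁ = 5.55 ξ₂.
Substitute: (1·5.55 + 1) ξ₂ = 28.74 → ξ₂ = 4.388 kmol/h, ξ₁ = 24.36 kmol/h.
Outlet amounts (n = n₀ + Σ ν·ξ):
  F: 70.45 − 1(24.36) − 1(4.388) = 41.71
  E: 135.5 − 1(24.36) − 1(4.388) = 106.8
  D: 0 + 2(24.36) = 48.71
  C: 0 + 2(4.388) = 8.777

8.78 kmol/h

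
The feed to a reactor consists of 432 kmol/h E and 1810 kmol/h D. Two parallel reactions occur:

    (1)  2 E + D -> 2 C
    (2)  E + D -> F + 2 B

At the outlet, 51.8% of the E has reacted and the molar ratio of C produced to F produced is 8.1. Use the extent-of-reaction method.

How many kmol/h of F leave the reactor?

Conversion of E: E consumed = 0.518 × 432 = 223.8 kmol/h = 2ξ₁ + 1ξ₂.
Selectivity: 2ξ₁ / (1ξ₂) = 8.1 → ξ₁ = 4.05 ξ₂.
Substitute: (2·4.05 + 1) ξ₂ = 223.8 → ξ₂ = 24.59 kmol/h, ξ₁ = 99.59 kmol/h.
Outlet amounts (n = n₀ + Σ ν·ξ):
  E: 432 − 2(99.59) − 1(24.59) = 208.2
  D: 1810 − 1(99.59) − 1(24.59) = 1686
  C: 0 + 2(99.59) = 199.2
  F: 0 + 1(24.59) = 24.59
  B: 0 + 2(24.59) = 49.18

24.6 kmol/h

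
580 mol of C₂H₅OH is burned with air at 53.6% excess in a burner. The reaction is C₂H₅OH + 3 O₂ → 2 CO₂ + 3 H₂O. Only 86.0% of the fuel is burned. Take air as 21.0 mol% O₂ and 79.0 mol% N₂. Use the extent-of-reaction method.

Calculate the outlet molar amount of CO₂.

Stoichiometric O₂ = 3 × 580 = 1740 mol; O₂ fed = 1740 × 1.536 = 2673 mol.
N₂ fed = 2673 × 79/21 = 10050 mol.
Fuel reacted = 0.86 × 580 → ξ = 498.8 mol.
Outlet (n = n₀ + ν ξ):
  C₂H₅OH: 580 − 1(498.8) = 81.2
  O₂: 2673 − 3(498.8) = 1176
  N₂: 10050 (inert)
  CO₂: 0 + 2(498.8) = 997.6
  H₂O: 0 + 3(498.8) = 1496

998 mol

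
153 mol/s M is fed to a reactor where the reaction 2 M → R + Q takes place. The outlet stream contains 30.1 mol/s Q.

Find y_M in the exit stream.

For Q: n = n₀ + 1ξ → 30.1 = 0 + 1ξ, giving ξ = 30.1 mol/s.
Outlet amounts (n = n₀ + ν ξ):
  M: 153 − 2(30.1) = 92.8
  R: 0 + 1(30.1) = 30.1
  Q: 0 + 1(30.1) = 30.1
Total out = 153 mol/s; y_M = 92.8 / 153 = 0.6065.

0.607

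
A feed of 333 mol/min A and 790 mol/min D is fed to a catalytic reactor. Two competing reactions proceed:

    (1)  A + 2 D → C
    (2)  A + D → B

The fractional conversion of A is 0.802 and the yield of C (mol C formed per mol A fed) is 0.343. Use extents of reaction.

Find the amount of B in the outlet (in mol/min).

153 mol/min

Yield of C: 1ξ₁ / 333 = 0.343 → ξ₁ = 114.2 mol/min.
Conversion of A: 1ξ₁ + 1ξ₂ = 0.802 × 333 = 267.1 → ξ₂ = 152.8 mol/min.
Outlet amounts (n = n₀ + Σ ν·ξ):
  A: 333 − 1(114.2) − 1(152.8) = 65.93
  D: 790 − 2(114.2) − 1(152.8) = 408.7
  C: 0 + 1(114.2) = 114.2
  B: 0 + 1(152.8) = 152.8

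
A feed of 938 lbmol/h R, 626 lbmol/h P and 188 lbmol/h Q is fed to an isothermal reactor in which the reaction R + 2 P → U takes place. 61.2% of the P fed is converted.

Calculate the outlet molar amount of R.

746 lbmol/h

P reacted = 0.612 × 626 = 383.1 lbmol/h; ν_P = −2, so ξ = 383.1/2 = 191.6 lbmol/h.
Outlet amounts (n = n₀ + ν ξ):
  R: 938 − 1(191.6) = 746.4
  P: 626 − 2(191.6) = 242.9
  U: 0 + 1(191.6) = 191.6
  Q: 188 (inert)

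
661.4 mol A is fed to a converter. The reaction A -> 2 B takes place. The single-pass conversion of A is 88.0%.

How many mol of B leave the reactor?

A reacted = 0.88 × 661.4 = 582 mol; ν_A = −1, so ξ = 582/1 = 582 mol.
Outlet amounts (n = n₀ + ν ξ):
  A: 661.4 − 1(582) = 79.37
  B: 0 + 2(582) = 1164

1160 mol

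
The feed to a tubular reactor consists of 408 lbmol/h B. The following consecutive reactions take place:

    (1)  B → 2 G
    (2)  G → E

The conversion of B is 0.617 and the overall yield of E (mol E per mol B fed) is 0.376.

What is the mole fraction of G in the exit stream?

Conversion of B: B consumed = 1ξ₁ = 0.617 × 408 → ξ₁ = 251.7 lbmol/h.
Yield of E: 1ξ₂ / 408 = 0.376 → ξ₂ = 153.4 lbmol/h.
Outlet amounts (n = n₀ + Σ ν·ξ):
  B: 408 − 1(251.7) = 156.3
  G: 0 + 2(251.7) − 1(153.4) = 350.1
  E: 0 + 1(153.4) = 153.4
Total out = 659.7 lbmol/h; y_G = 350.1 / 659.7 = 0.5306.

0.531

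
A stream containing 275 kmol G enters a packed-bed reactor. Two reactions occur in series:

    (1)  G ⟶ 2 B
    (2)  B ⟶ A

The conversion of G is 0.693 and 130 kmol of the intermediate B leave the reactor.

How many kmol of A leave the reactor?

251 kmol

Conversion of G: G consumed = 1ξ₁ = 0.693 × 275 → ξ₁ = 190.6 kmol.
B balance: n_B = 0 + 2ξ₁ − 1ξ₂ = 130 → ξ₂ = (2·190.6 − 130)/1 = 251.1 kmol.
Outlet amounts (n = n₀ + Σ ν·ξ):
  G: 275 − 1(190.6) = 84.43
  B: 0 + 2(190.6) − 1(251.1) = 130
  A: 0 + 1(251.1) = 251.1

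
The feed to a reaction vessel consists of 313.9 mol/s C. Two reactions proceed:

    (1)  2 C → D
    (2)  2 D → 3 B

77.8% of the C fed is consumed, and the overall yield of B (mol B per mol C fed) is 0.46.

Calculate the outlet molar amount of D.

Conversion of C: C consumed = 2ξ₁ = 0.778 × 313.9 → ξ₁ = 122.1 mol/s.
Yield of B: 3ξ₂ / 313.9 = 0.46 → ξ₂ = 48.13 mol/s.
Outlet amounts (n = n₀ + Σ ν·ξ):
  C: 313.9 − 2(122.1) = 69.69
  D: 0 + 1(122.1) − 2(48.13) = 25.84
  B: 0 + 3(48.13) = 144.4

25.8 mol/s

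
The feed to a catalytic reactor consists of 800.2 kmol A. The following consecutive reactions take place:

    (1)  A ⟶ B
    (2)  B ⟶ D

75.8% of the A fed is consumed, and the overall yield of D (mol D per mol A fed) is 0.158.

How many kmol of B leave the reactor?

Conversion of A: A consumed = 1ξ₁ = 0.758 × 800.2 → ξ₁ = 606.6 kmol.
Yield of D: 1ξ₂ / 800.2 = 0.158 → ξ₂ = 126.4 kmol.
Outlet amounts (n = n₀ + Σ ν·ξ):
  A: 800.2 − 1(606.6) = 193.6
  B: 0 + 1(606.6) − 1(126.4) = 480.1
  D: 0 + 1(126.4) = 126.4

480 kmol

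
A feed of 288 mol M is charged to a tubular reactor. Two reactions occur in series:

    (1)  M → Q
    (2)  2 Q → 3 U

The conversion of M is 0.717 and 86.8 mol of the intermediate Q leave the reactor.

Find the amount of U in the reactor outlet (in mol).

180 mol

Conversion of M: M consumed = 1ξ₁ = 0.717 × 288 → ξ₁ = 206.5 mol.
Q balance: n_Q = 0 + 1ξ₁ − 2ξ₂ = 86.8 → ξ₂ = (1·206.5 − 86.8)/2 = 59.85 mol.
Outlet amounts (n = n₀ + Σ ν·ξ):
  M: 288 − 1(206.5) = 81.5
  Q: 0 + 1(206.5) − 2(59.85) = 86.8
  U: 0 + 3(59.85) = 179.5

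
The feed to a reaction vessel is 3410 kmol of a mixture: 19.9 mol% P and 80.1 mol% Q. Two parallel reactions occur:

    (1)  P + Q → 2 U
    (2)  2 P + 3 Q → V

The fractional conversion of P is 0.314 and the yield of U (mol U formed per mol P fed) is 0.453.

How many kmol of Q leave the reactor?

2490 kmol

Yield of U: 2ξ₁ / 678.6 = 0.453 → ξ₁ = 153.7 kmol.
Conversion of P: 1ξ₁ + 2ξ₂ = 0.314 × 678.6 = 213.1 → ξ₂ = 29.69 kmol.
Outlet amounts (n = n₀ + Σ ν·ξ):
  P: 678.6 − 1(153.7) − 2(29.69) = 465.5
  Q: 2731 − 1(153.7) − 3(29.69) = 2489
  U: 0 + 2(153.7) = 307.4
  V: 0 + 1(29.69) = 29.69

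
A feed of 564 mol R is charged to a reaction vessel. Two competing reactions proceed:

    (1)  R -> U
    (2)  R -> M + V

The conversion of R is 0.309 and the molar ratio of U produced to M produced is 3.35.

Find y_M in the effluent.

Conversion of R: R consumed = 0.309 × 564 = 174.3 mol = 1ξ₁ + 1ξ₂.
Selectivity: 1ξ₁ / (1ξ₂) = 3.35 → ξ₁ = 3.35 ξ₂.
Substitute: (1·3.35 + 1) ξ₂ = 174.3 → ξ₂ = 40.06 mol, ξ₁ = 134.2 mol.
Outlet amounts (n = n₀ + Σ ν·ξ):
  R: 564 − 1(134.2) − 1(40.06) = 389.7
  U: 0 + 1(134.2) = 134.2
  M: 0 + 1(40.06) = 40.06
  V: 0 + 1(40.06) = 40.06
Total out = 604.1 mol; y_M = 40.06 / 604.1 = 0.06632.

0.0663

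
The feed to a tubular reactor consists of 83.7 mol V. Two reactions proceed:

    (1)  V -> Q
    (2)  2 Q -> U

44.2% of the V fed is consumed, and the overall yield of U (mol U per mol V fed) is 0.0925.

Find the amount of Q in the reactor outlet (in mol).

Conversion of V: V consumed = 1ξ₁ = 0.442 × 83.7 → ξ₁ = 37 mol.
Yield of U: 1ξ₂ / 83.7 = 0.0925 → ξ₂ = 7.742 mol.
Outlet amounts (n = n₀ + Σ ν·ξ):
  V: 83.7 − 1(37) = 46.7
  Q: 0 + 1(37) − 2(7.742) = 21.51
  U: 0 + 1(7.742) = 7.742

21.5 mol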